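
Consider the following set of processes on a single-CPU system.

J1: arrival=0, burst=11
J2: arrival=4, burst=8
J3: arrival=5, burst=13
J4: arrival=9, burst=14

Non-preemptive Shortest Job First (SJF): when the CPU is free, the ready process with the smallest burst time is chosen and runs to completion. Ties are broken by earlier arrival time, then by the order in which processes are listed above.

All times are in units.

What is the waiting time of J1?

Gantt: | J1 0-11 | J2 11-19 | J3 19-32 | J4 32-46 |
Completion: J1=11  J2=19  J3=32  J4=46
Turnaround (C−A): J1=11  J2=15  J3=27  J4=37
Waiting(J1) = turnaround − burst = 11 − 11 = 0

0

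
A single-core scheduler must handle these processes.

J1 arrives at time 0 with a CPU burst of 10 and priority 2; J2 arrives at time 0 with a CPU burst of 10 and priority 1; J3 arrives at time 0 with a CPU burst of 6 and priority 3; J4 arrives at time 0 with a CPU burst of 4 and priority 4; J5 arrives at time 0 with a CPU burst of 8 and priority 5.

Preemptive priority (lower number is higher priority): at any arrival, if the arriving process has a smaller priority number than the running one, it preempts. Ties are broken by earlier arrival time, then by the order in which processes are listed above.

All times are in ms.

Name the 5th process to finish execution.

Schedule: | J2 0-10 | J1 10-20 | J3 20-26 | J4 26-30 | J5 30-38 |
Completion: J1=20  J2=10  J3=26  J4=30  J5=38
Turnaround (C−A): J1=20  J2=10  J3=26  J4=30  J5=38
Finish order: J2 → J1 → J3 → J4 → J5

J5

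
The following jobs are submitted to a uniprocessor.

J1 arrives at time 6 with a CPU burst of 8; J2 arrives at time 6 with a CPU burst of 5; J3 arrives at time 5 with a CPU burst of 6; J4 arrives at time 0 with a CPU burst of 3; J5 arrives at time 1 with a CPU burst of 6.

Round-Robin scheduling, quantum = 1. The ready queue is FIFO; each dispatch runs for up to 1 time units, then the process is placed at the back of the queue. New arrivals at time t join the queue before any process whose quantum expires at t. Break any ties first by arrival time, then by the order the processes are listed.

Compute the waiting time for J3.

14

Gantt: | J4 0-1 | J5 1-2 | J4 2-3 | J5 3-4 | J4 4-5 | J5 5-6 | J3 6-7 | J1 7-8 | J2 8-9 | J5 9-10 | J3 10-11 | J1 11-12 | J2 12-13 | J5 13-14 | J3 14-15 | J1 15-16 | J2 16-17 | J5 17-18 | J3 18-19 | J1 19-20 | J2 20-21 | J3 21-22 | J1 22-23 | J2 23-24 | J3 24-25 | J1 25-28 |
Completion: J1=28  J2=24  J3=25  J4=5  J5=18
Turnaround (C−A): J1=22  J2=18  J3=20  J4=5  J5=17
Waiting(J3) = turnaround − burst = 20 − 6 = 14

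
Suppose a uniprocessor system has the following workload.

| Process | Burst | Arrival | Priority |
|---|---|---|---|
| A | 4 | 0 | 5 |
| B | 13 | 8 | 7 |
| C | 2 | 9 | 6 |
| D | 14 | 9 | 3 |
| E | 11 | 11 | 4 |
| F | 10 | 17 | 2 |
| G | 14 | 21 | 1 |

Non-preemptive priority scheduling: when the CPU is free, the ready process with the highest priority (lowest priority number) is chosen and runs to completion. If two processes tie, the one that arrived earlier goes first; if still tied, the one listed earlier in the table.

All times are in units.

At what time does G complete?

Timeline: | A 0-4 | idle 4-8 | B 8-21 | G 21-35 | F 35-45 | D 45-59 | E 59-70 | C 70-72 |
Completion: A=4  B=21  C=72  D=59  E=70  F=45  G=35
Turnaround (C−A): A=4  B=13  C=63  D=50  E=59  F=28  G=14

35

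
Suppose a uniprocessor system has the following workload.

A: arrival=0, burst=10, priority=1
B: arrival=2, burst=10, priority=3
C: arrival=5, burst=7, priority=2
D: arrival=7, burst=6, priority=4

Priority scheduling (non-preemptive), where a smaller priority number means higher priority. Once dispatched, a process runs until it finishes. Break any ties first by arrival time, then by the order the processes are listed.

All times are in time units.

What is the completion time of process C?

Schedule: | A 0-10 | C 10-17 | B 17-27 | D 27-33 |
Completion: A=10  B=27  C=17  D=33
Turnaround (C−A): A=10  B=25  C=12  D=26

17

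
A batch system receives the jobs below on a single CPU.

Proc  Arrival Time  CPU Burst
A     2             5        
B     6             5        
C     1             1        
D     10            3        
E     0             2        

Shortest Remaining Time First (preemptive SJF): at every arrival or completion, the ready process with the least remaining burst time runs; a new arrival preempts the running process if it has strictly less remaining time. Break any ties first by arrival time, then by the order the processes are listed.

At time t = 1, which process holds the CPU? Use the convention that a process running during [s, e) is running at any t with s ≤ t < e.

Gantt: | E 0-2 | C 2-3 | A 3-8 | B 8-13 | D 13-16 |
Completion: A=8  B=13  C=3  D=16  E=2

E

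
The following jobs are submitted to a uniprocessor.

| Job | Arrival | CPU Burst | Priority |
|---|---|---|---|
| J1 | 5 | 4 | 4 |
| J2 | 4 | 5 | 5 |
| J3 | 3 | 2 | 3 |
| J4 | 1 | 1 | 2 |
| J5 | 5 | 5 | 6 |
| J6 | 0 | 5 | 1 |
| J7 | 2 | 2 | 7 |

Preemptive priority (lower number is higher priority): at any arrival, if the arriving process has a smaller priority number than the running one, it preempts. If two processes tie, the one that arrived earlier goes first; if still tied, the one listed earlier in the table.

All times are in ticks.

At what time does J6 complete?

5

Timeline: | J6 0-5 | J4 5-6 | J3 6-8 | J1 8-12 | J2 12-17 | J5 17-22 | J7 22-24 |
Completion: J1=12  J2=17  J3=8  J4=6  J5=22  J6=5  J7=24
Turnaround (C−A): J1=7  J2=13  J3=5  J4=5  J5=17  J6=5  J7=22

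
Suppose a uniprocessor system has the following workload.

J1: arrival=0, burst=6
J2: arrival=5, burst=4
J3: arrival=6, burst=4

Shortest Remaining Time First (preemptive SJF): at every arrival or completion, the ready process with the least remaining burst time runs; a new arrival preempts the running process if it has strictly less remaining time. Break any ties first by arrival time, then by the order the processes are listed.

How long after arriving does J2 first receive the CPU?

Timeline: | J1 0-6 | J2 6-10 | J3 10-14 |
Completion: J1=6  J2=10  J3=14
Turnaround (C−A): J1=6  J2=5  J3=8
Response(J2) = first start − arrival = 6 − 5 = 1

1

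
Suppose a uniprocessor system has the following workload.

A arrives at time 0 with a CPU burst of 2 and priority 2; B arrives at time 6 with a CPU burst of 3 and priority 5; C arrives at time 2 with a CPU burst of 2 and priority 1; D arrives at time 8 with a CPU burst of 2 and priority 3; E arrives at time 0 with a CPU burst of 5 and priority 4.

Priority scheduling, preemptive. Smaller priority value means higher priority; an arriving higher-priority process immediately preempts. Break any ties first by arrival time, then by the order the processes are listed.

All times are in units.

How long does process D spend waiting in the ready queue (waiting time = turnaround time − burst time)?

0

Timeline: | A 0-2 | C 2-4 | E 4-8 | D 8-10 | E 10-11 | B 11-14 |
Completion: A=2  B=14  C=4  D=10  E=11
Turnaround (C−A): A=2  B=8  C=2  D=2  E=11
Waiting(D) = turnaround − burst = 2 − 2 = 0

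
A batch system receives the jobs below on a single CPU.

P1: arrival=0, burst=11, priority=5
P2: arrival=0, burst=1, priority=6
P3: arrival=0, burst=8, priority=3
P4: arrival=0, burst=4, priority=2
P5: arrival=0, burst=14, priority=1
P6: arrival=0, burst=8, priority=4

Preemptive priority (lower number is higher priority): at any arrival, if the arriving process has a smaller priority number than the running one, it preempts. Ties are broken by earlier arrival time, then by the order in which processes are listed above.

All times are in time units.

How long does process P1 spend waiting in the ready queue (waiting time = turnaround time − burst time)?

Schedule: | P5 0-14 | P4 14-18 | P3 18-26 | P6 26-34 | P1 34-45 | P2 45-46 |
Completion: P1=45  P2=46  P3=26  P4=18  P5=14  P6=34
Waiting(P1) = turnaround − burst = 45 − 11 = 34

34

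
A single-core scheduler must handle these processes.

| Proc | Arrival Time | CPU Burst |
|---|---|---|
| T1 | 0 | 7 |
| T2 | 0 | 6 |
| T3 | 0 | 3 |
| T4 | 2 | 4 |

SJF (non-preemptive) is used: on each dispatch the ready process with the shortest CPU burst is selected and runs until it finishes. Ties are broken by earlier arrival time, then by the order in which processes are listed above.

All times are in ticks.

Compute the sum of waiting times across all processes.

21

Gantt: | T3 0-3 | T4 3-7 | T2 7-13 | T1 13-20 |
Completion: T1=20  T2=13  T3=3  T4=7
Turnaround (C−A): T1=20  T2=13  T3=3  T4=5
Waiting = turnaround − burst: T1=13, T2=7, T3=0, T4=1
Total waiting = 13 + 7 + 0 + 1 = 21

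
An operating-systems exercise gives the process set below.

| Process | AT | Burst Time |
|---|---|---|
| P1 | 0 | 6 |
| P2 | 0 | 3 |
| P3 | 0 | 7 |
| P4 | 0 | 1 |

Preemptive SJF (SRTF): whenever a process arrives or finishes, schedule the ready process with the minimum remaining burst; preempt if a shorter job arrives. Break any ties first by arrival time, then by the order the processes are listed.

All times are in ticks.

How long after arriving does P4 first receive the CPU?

Gantt: | P4 0-1 | P2 1-4 | P1 4-10 | P3 10-17 |
Completion: P1=10  P2=4  P3=17  P4=1
Response(P4) = first start − arrival = 0 − 0 = 0

0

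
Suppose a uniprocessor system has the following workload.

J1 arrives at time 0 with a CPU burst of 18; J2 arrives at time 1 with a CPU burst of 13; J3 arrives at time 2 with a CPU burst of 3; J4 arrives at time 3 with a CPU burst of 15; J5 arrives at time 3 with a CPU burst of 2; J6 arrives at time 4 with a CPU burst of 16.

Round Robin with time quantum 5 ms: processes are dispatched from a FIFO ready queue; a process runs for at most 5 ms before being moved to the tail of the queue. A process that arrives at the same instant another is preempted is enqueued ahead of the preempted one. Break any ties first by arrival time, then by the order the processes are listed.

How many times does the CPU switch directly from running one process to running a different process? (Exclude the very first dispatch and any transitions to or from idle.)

15

Gantt: | J1 0-5 | J2 5-10 | J3 10-13 | J4 13-18 | J5 18-20 | J6 20-25 | J1 25-30 | J2 30-35 | J4 35-40 | J6 40-45 | J1 45-50 | J2 50-53 | J4 53-58 | J6 58-63 | J1 63-66 | J6 66-67 |
Completion: J1=66  J2=53  J3=13  J4=58  J5=20  J6=67
Turnaround (C−A): J1=66  J2=52  J3=11  J4=55  J5=17  J6=63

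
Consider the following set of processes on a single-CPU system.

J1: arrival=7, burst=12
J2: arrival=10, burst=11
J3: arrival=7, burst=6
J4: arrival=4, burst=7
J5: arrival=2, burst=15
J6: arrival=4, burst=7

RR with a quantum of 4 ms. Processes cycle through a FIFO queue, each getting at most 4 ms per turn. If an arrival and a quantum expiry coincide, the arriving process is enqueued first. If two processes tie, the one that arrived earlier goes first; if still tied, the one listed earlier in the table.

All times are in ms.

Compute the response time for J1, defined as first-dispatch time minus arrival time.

11

Timeline: | idle 0-2 | J5 2-6 | J4 6-10 | J6 10-14 | J5 14-18 | J1 18-22 | J3 22-26 | J2 26-30 | J4 30-33 | J6 33-36 | J5 36-40 | J1 40-44 | J3 44-46 | J2 46-50 | J5 50-53 | J1 53-57 | J2 57-60 |
Completion: J1=57  J2=60  J3=46  J4=33  J5=53  J6=36
Turnaround (C−A): J1=50  J2=50  J3=39  J4=29  J5=51  J6=32
Response(J1) = first start − arrival = 18 − 7 = 11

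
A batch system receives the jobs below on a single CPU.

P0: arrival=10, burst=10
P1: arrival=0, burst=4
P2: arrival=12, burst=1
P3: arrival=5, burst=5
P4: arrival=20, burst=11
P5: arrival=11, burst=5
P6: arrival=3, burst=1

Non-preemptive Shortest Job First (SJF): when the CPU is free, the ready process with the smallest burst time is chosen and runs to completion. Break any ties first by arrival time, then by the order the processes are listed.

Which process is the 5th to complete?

Gantt: | P1 0-4 | P6 4-5 | P3 5-10 | P0 10-20 | P2 20-21 | P5 21-26 | P4 26-37 |
Completion: P0=20  P1=4  P2=21  P3=10  P4=37  P5=26  P6=5
Turnaround (C−A): P0=10  P1=4  P2=9  P3=5  P4=17  P5=15  P6=2
Finish order: P1 → P6 → P3 → P0 → P2 → P5 → P4

P2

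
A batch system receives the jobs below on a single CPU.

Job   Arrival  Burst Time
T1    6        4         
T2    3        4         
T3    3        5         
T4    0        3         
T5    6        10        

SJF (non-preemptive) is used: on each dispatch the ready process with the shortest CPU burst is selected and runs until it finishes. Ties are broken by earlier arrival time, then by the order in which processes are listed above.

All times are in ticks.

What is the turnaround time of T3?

13

Gantt: | T4 0-3 | T2 3-7 | T1 7-11 | T3 11-16 | T5 16-26 |
Completion: T1=11  T2=7  T3=16  T4=3  T5=26
Turnaround (C−A): T1=5  T2=4  T3=13  T4=3  T5=20
Turnaround(T3) = completion − arrival = 16 − 3 = 13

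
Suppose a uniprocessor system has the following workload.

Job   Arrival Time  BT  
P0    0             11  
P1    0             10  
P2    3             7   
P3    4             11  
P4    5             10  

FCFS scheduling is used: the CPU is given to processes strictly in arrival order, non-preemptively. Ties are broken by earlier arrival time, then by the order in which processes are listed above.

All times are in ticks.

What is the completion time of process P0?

Schedule: | P0 0-11 | P1 11-21 | P2 21-28 | P3 28-39 | P4 39-49 |
Completion: P0=11  P1=21  P2=28  P3=39  P4=49
Turnaround (C−A): P0=11  P1=21  P2=25  P3=35  P4=44

11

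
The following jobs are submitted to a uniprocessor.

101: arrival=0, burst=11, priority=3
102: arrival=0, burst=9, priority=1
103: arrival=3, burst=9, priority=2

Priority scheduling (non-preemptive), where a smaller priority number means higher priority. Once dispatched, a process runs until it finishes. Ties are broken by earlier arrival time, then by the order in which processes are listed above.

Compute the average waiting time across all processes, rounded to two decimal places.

Timeline: | 102 0-9 | 103 9-18 | 101 18-29 |
Completion: 101=29  102=9  103=18
Waiting times: 101=18, 102=0, 103=6
Average waiting = (18+0+6) / 3 = 24/3 = 8.00

8.00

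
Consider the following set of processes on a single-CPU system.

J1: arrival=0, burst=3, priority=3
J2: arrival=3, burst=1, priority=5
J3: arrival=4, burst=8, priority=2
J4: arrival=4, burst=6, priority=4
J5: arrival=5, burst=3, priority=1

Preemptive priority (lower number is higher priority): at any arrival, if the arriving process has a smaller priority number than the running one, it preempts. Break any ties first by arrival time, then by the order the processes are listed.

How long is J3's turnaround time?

Schedule: | J1 0-3 | J2 3-4 | J3 4-5 | J5 5-8 | J3 8-15 | J4 15-21 |
Completion: J1=3  J2=4  J3=15  J4=21  J5=8
Turnaround (C−A): J1=3  J2=1  J3=11  J4=17  J5=3
Turnaround(J3) = completion − arrival = 15 − 4 = 11

11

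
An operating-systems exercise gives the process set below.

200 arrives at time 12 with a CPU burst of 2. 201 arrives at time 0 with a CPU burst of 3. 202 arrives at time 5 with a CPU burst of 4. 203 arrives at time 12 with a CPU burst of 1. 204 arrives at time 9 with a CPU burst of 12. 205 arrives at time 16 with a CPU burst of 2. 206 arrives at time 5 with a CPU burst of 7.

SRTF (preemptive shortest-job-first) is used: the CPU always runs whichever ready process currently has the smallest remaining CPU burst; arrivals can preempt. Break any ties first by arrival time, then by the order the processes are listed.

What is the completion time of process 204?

Gantt: | 201 0-3 | idle 3-5 | 202 5-9 | 206 9-12 | 203 12-13 | 200 13-15 | 206 15-16 | 205 16-18 | 206 18-21 | 204 21-33 |
Completion: 200=15  201=3  202=9  203=13  204=33  205=18  206=21

33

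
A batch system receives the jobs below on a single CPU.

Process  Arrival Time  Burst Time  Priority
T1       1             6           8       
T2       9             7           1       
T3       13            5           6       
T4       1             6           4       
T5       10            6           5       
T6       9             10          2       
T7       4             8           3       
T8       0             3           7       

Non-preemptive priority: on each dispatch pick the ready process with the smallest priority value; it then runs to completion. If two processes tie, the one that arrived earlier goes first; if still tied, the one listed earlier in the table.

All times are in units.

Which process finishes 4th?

T6

Schedule: | T8 0-3 | T4 3-9 | T2 9-16 | T6 16-26 | T7 26-34 | T5 34-40 | T3 40-45 | T1 45-51 |
Completion: T1=51  T2=16  T3=45  T4=9  T5=40  T6=26  T7=34  T8=3
Finish order: T8 → T4 → T2 → T6 → T7 → T5 → T3 → T1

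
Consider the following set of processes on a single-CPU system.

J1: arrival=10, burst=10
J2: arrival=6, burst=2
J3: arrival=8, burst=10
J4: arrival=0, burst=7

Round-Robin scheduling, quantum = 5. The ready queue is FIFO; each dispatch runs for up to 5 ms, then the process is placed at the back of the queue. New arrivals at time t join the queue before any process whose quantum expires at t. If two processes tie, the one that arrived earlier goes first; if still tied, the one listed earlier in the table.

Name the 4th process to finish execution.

Schedule: | J4 0-7 | J2 7-9 | J3 9-14 | J1 14-19 | J3 19-24 | J1 24-29 |
Completion: J1=29  J2=9  J3=24  J4=7
Turnaround (C−A): J1=19  J2=3  J3=16  J4=7
Finish order: J4 → J2 → J3 → J1

J1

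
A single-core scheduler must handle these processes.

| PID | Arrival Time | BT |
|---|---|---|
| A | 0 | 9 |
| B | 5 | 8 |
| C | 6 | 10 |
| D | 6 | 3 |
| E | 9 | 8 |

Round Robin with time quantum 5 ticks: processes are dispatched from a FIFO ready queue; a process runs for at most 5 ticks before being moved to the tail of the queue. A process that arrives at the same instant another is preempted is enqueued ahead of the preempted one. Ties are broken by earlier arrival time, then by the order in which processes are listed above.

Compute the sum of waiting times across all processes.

Schedule: | A 0-5 | B 5-10 | A 10-14 | C 14-19 | D 19-22 | E 22-27 | B 27-30 | C 30-35 | E 35-38 |
Completion: A=14  B=30  C=35  D=22  E=38
Turnaround (C−A): A=14  B=25  C=29  D=16  E=29
Waiting = turnaround − burst: A=5, B=17, C=19, D=13, E=21
Total waiting = 5 + 17 + 19 + 13 + 21 = 75

75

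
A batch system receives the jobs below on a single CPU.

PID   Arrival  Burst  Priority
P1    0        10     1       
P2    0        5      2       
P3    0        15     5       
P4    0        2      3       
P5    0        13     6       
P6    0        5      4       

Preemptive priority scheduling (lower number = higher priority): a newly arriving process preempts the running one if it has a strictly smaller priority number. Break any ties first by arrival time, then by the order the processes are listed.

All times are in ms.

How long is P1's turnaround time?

Timeline: | P1 0-10 | P2 10-15 | P4 15-17 | P6 17-22 | P3 22-37 | P5 37-50 |
Completion: P1=10  P2=15  P3=37  P4=17  P5=50  P6=22
Turnaround (C−A): P1=10  P2=15  P3=37  P4=17  P5=50  P6=22
Turnaround(P1) = completion − arrival = 10 − 0 = 10

10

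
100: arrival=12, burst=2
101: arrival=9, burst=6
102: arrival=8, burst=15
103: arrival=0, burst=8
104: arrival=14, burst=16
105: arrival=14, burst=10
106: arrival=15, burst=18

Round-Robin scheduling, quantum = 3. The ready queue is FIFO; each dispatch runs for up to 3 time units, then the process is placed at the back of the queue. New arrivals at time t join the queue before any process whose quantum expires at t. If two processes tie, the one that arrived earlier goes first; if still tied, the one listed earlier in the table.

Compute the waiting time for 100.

Schedule: | 103 0-8 | 102 8-11 | 101 11-14 | 102 14-17 | 100 17-19 | 104 19-22 | 105 22-25 | 101 25-28 | 106 28-31 | 102 31-34 | 104 34-37 | 105 37-40 | 106 40-43 | 102 43-46 | 104 46-49 | 105 49-52 | 106 52-55 | 102 55-58 | 104 58-61 | 105 61-62 | 106 62-65 | 104 65-68 | 106 68-71 | 104 71-72 | 106 72-75 |
Completion: 100=19  101=28  102=58  103=8  104=72  105=62  106=75
Turnaround (C−A): 100=7  101=19  102=50  103=8  104=58  105=48  106=60
Waiting(100) = turnaround − burst = 7 − 2 = 5

5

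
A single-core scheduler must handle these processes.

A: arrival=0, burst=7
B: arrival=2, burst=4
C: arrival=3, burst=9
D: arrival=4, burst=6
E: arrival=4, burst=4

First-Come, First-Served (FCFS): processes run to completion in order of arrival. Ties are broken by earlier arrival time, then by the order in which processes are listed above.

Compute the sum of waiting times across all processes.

Timeline: | A 0-7 | B 7-11 | C 11-20 | D 20-26 | E 26-30 |
Completion: A=7  B=11  C=20  D=26  E=30
Turnaround (C−A): A=7  B=9  C=17  D=22  E=26
Waiting = turnaround − burst: A=0, B=5, C=8, D=16, E=22
Total waiting = 0 + 5 + 8 + 16 + 22 = 51

51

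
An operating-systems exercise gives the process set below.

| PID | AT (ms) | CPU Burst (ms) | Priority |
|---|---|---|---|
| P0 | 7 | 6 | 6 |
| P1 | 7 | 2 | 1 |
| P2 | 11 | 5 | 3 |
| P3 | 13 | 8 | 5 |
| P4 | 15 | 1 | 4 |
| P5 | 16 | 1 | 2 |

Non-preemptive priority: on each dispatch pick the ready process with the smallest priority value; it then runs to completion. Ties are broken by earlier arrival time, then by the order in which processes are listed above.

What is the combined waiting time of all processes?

Gantt: | idle 0-7 | P1 7-9 | P0 9-15 | P2 15-20 | P5 20-21 | P4 21-22 | P3 22-30 |
Completion: P0=15  P1=9  P2=20  P3=30  P4=22  P5=21
Turnaround (C−A): P0=8  P1=2  P2=9  P3=17  P4=7  P5=5
Waiting = turnaround − burst: P0=2, P1=0, P2=4, P3=9, P4=6, P5=4
Total waiting = 2 + 0 + 4 + 9 + 6 + 4 = 25

25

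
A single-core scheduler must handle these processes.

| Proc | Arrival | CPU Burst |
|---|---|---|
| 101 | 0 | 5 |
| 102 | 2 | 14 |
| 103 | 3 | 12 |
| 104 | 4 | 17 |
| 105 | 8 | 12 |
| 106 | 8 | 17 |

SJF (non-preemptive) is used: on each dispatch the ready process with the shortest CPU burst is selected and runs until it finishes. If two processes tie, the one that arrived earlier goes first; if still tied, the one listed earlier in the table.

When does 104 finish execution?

60

Timeline: | 101 0-5 | 103 5-17 | 105 17-29 | 102 29-43 | 104 43-60 | 106 60-77 |
Completion: 101=5  102=43  103=17  104=60  105=29  106=77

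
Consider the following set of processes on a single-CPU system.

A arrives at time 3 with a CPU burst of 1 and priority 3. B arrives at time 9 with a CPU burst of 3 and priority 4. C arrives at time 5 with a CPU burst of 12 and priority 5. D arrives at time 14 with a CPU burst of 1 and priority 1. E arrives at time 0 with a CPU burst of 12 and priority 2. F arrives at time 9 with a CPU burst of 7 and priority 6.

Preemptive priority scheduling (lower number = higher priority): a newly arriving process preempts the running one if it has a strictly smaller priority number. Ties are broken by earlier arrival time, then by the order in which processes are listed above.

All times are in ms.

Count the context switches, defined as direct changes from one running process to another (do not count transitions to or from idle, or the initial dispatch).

Schedule: | E 0-12 | A 12-13 | B 13-14 | D 14-15 | B 15-17 | C 17-29 | F 29-36 |
Completion: A=13  B=17  C=29  D=15  E=12  F=36
Turnaround (C−A): A=10  B=8  C=24  D=1  E=12  F=27

6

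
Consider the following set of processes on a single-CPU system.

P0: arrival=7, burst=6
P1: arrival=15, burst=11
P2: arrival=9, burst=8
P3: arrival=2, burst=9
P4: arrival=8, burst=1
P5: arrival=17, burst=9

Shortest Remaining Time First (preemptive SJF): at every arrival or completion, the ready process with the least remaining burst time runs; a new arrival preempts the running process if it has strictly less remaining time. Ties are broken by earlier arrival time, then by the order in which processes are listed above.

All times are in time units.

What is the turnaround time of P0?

11

Gantt: | idle 0-2 | P3 2-8 | P4 8-9 | P3 9-12 | P0 12-18 | P2 18-26 | P5 26-35 | P1 35-46 |
Completion: P0=18  P1=46  P2=26  P3=12  P4=9  P5=35
Turnaround(P0) = completion − arrival = 18 − 7 = 11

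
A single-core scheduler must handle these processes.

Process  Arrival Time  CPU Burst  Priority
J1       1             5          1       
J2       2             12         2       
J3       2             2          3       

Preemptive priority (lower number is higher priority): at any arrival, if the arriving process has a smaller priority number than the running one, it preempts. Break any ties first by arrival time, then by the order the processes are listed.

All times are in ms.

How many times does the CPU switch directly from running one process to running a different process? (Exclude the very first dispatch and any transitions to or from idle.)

2

Gantt: | idle 0-1 | J1 1-6 | J2 6-18 | J3 18-20 |
Completion: J1=6  J2=18  J3=20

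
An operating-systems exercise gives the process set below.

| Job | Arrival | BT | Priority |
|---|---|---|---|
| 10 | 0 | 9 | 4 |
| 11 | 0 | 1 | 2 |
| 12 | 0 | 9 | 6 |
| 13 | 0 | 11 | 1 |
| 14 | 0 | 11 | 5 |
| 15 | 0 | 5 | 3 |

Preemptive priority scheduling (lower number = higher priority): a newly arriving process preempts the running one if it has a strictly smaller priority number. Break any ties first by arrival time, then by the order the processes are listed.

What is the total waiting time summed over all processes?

103

Gantt: | 13 0-11 | 11 11-12 | 15 12-17 | 10 17-26 | 14 26-37 | 12 37-46 |
Completion: 10=26  11=12  12=46  13=11  14=37  15=17
Waiting = turnaround − burst: 10=17, 11=11, 12=37, 13=0, 14=26, 15=12
Total waiting = 17 + 11 + 37 + 0 + 26 + 12 = 103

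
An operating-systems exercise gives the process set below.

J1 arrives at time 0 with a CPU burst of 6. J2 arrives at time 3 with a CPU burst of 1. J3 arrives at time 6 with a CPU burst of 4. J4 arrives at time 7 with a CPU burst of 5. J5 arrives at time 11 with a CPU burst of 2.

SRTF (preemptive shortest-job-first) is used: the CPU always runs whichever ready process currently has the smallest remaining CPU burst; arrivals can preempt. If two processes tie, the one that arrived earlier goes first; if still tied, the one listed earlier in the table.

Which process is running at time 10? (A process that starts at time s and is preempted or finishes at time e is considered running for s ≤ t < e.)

Gantt: | J1 0-3 | J2 3-4 | J1 4-7 | J3 7-11 | J5 11-13 | J4 13-18 |
Completion: J1=7  J2=4  J3=11  J4=18  J5=13

J3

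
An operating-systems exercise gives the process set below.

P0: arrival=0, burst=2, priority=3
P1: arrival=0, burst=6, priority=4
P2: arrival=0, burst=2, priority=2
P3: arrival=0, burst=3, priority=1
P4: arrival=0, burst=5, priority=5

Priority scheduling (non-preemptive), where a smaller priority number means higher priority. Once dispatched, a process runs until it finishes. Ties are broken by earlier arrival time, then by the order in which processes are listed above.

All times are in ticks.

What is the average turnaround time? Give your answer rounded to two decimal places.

Gantt: | P3 0-3 | P2 3-5 | P0 5-7 | P1 7-13 | P4 13-18 |
Completion: P0=7  P1=13  P2=5  P3=3  P4=18
Turnaround (C−A): P0=7  P1=13  P2=5  P3=3  P4=18
Turnaround times: P0=7, P1=13, P2=5, P3=3, P4=18
Average turnaround = (7+13+5+3+18) / 5 = 46/5 = 9.20

9.20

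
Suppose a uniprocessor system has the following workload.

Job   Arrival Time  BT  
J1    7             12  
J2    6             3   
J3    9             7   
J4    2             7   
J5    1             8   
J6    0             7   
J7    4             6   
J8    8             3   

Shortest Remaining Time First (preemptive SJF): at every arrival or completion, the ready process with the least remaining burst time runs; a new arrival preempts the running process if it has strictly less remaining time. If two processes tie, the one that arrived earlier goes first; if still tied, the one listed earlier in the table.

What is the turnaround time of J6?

Schedule: | J6 0-7 | J2 7-10 | J8 10-13 | J7 13-19 | J4 19-26 | J3 26-33 | J5 33-41 | J1 41-53 |
Completion: J1=53  J2=10  J3=33  J4=26  J5=41  J6=7  J7=19  J8=13
Turnaround(J6) = completion − arrival = 7 − 0 = 7

7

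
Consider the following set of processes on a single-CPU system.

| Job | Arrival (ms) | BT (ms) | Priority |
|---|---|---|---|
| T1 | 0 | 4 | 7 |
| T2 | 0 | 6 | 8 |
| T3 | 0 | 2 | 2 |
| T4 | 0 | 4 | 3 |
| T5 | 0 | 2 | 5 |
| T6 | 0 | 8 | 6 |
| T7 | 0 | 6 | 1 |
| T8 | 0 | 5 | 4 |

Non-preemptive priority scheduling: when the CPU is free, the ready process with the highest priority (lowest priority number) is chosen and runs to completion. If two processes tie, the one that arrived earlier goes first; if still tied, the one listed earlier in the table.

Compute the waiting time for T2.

Timeline: | T7 0-6 | T3 6-8 | T4 8-12 | T8 12-17 | T5 17-19 | T6 19-27 | T1 27-31 | T2 31-37 |
Completion: T1=31  T2=37  T3=8  T4=12  T5=19  T6=27  T7=6  T8=17
Waiting(T2) = turnaround − burst = 37 − 6 = 31

31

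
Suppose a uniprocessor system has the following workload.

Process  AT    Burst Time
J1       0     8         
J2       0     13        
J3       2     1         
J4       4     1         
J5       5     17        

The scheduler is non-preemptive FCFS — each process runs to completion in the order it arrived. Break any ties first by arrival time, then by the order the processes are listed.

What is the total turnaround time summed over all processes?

Gantt: | J1 0-8 | J2 8-21 | J3 21-22 | J4 22-23 | J5 23-40 |
Completion: J1=8  J2=21  J3=22  J4=23  J5=40
Turnaround = completion − arrival: J1=8, J2=21, J3=20, J4=19, J5=35
Total turnaround = 8 + 21 + 20 + 19 + 35 = 103

103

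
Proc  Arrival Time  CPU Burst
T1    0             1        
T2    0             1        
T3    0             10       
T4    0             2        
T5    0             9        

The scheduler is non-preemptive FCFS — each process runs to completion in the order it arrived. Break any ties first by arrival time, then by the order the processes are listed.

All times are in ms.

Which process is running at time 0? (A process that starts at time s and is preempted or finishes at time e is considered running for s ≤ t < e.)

T1

Timeline: | T1 0-1 | T2 1-2 | T3 2-12 | T4 12-14 | T5 14-23 |
Completion: T1=1  T2=2  T3=12  T4=14  T5=23
Turnaround (C−A): T1=1  T2=2  T3=12  T4=14  T5=23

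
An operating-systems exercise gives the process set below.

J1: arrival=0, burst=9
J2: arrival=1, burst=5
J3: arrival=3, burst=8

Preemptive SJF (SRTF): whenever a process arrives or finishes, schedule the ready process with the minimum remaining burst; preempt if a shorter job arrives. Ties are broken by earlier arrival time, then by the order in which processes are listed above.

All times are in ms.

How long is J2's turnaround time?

Timeline: | J1 0-1 | J2 1-6 | J1 6-14 | J3 14-22 |
Completion: J1=14  J2=6  J3=22
Turnaround (C−A): J1=14  J2=5  J3=19
Turnaround(J2) = completion − arrival = 6 − 1 = 5

5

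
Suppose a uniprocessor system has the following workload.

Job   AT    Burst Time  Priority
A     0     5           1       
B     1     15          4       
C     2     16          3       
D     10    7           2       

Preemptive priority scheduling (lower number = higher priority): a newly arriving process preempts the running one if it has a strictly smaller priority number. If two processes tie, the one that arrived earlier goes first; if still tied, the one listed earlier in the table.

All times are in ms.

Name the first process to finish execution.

A

Schedule: | A 0-5 | C 5-10 | D 10-17 | C 17-28 | B 28-43 |
Completion: A=5  B=43  C=28  D=17
Finish order: A → D → C → B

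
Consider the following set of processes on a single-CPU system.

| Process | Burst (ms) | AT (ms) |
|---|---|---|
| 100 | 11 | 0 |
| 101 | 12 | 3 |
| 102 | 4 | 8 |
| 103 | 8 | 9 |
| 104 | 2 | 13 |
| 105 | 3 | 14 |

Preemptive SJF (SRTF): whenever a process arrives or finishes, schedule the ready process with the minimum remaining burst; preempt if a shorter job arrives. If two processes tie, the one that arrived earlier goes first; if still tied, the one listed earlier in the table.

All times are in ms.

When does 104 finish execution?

Timeline: | 100 0-11 | 102 11-15 | 104 15-17 | 105 17-20 | 103 20-28 | 101 28-40 |
Completion: 100=11  101=40  102=15  103=28  104=17  105=20
Turnaround (C−A): 100=11  101=37  102=7  103=19  104=4  105=6

17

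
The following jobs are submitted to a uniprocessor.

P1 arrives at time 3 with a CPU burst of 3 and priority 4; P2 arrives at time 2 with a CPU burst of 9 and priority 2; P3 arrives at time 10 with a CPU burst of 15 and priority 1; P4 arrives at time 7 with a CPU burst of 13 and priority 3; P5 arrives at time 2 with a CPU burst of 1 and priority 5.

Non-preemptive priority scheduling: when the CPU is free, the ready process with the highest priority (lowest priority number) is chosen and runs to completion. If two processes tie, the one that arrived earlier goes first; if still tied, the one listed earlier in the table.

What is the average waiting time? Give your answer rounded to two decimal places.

Schedule: | idle 0-2 | P2 2-11 | P3 11-26 | P4 26-39 | P1 39-42 | P5 42-43 |
Completion: P1=42  P2=11  P3=26  P4=39  P5=43
Waiting times: P1=36, P2=0, P3=1, P4=19, P5=40
Average waiting = (36+0+1+19+40) / 5 = 96/5 = 19.20

19.20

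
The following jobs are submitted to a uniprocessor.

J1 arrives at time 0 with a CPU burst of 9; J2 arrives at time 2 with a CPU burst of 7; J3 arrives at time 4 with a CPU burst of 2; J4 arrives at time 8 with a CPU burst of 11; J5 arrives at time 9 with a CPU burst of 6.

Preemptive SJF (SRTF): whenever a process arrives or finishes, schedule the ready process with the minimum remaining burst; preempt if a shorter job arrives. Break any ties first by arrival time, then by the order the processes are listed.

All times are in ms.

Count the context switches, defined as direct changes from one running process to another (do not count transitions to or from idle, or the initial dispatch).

5

Schedule: | J1 0-4 | J3 4-6 | J1 6-11 | J5 11-17 | J2 17-24 | J4 24-35 |
Completion: J1=11  J2=24  J3=6  J4=35  J5=17
Turnaround (C−A): J1=11  J2=22  J3=2  J4=27  J5=8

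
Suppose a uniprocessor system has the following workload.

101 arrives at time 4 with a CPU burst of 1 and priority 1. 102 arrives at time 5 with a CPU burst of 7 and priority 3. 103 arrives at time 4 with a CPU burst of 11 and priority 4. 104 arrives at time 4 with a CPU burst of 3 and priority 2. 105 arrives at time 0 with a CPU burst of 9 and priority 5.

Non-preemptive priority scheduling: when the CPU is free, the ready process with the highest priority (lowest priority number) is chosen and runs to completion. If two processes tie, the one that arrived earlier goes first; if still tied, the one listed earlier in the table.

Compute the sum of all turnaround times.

66

Gantt: | 105 0-9 | 101 9-10 | 104 10-13 | 102 13-20 | 103 20-31 |
Completion: 101=10  102=20  103=31  104=13  105=9
Turnaround = completion − arrival: 101=6, 102=15, 103=27, 104=9, 105=9
Total turnaround = 6 + 15 + 27 + 9 + 9 = 66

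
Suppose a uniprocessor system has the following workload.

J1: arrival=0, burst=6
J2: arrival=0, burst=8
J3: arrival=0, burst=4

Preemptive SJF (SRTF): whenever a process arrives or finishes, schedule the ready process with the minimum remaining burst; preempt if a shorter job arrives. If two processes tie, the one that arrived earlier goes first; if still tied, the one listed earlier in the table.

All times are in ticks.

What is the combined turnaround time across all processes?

Schedule: | J3 0-4 | J1 4-10 | J2 10-18 |
Completion: J1=10  J2=18  J3=4
Turnaround = completion − arrival: J1=10, J2=18, J3=4
Total turnaround = 10 + 18 + 4 = 32

32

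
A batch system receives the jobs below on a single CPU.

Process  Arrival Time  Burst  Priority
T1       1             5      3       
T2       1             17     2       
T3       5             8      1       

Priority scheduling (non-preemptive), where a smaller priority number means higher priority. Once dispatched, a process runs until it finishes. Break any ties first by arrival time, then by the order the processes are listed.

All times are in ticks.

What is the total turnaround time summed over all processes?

68

Timeline: | idle 0-1 | T2 1-18 | T3 18-26 | T1 26-31 |
Completion: T1=31  T2=18  T3=26
Turnaround (C−A): T1=30  T2=17  T3=21
Turnaround = completion − arrival: T1=30, T2=17, T3=21
Total turnaround = 30 + 17 + 21 = 68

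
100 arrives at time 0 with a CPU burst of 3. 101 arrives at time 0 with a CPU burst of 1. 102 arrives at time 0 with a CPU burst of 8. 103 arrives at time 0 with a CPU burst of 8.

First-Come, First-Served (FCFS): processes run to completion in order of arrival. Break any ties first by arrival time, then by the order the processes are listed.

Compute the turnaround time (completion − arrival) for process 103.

Gantt: | 100 0-3 | 101 3-4 | 102 4-12 | 103 12-20 |
Completion: 100=3  101=4  102=12  103=20
Turnaround(103) = completion − arrival = 20 − 0 = 20

20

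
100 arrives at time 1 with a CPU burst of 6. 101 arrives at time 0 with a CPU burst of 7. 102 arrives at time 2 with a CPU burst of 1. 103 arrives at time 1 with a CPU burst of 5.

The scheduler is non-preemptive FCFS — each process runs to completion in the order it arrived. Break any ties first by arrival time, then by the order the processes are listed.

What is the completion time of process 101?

Schedule: | 101 0-7 | 100 7-13 | 103 13-18 | 102 18-19 |
Completion: 100=13  101=7  102=19  103=18

7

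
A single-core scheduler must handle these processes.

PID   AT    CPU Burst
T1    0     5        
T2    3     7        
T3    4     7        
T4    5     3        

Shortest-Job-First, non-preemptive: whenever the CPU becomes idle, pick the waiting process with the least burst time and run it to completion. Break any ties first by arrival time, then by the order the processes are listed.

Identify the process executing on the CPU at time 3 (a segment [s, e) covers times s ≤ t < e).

Gantt: | T1 0-5 | T4 5-8 | T2 8-15 | T3 15-22 |
Completion: T1=5  T2=15  T3=22  T4=8

T1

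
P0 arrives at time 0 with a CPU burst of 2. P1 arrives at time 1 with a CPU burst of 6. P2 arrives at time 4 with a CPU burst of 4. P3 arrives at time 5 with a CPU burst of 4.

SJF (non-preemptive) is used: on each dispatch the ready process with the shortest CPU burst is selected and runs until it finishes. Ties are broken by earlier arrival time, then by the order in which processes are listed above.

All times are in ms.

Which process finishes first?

Gantt: | P0 0-2 | P1 2-8 | P2 8-12 | P3 12-16 |
Completion: P0=2  P1=8  P2=12  P3=16
Turnaround (C−A): P0=2  P1=7  P2=8  P3=11
Finish order: P0 → P1 → P2 → P3

P0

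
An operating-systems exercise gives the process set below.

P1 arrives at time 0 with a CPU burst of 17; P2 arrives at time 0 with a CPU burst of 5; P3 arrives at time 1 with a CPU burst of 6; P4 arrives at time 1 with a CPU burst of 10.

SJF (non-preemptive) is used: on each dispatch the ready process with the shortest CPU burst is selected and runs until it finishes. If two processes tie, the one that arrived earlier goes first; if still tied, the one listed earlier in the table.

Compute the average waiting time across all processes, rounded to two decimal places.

8.75

Schedule: | P2 0-5 | P3 5-11 | P4 11-21 | P1 21-38 |
Completion: P1=38  P2=5  P3=11  P4=21
Turnaround (C−A): P1=38  P2=5  P3=10  P4=20
Waiting times: P1=21, P2=0, P3=4, P4=10
Average waiting = (21+0+4+10) / 4 = 35/4 = 8.75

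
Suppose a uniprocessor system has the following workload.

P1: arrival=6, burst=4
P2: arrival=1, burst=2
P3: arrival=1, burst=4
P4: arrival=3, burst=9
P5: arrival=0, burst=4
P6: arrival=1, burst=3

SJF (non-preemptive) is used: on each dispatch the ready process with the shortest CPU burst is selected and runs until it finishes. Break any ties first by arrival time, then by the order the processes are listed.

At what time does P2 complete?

6

Gantt: | P5 0-4 | P2 4-6 | P6 6-9 | P3 9-13 | P1 13-17 | P4 17-26 |
Completion: P1=17  P2=6  P3=13  P4=26  P5=4  P6=9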